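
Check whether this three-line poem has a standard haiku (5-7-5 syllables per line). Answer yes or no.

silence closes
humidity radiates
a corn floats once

No

Line 1: silence(2) + closes(2) = 4 (expected 5)
Line 2: humidity(4) + radiates(3) = 7 ✓
Line 3: a(1) + corn(1) + floats(1) + once(1) = 4 (expected 5)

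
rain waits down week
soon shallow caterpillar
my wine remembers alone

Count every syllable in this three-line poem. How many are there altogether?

Line 1: "rain waits down week": 1+1+1+1 = 4
Line 2: "soon shallow caterpillar": 1+2+4 = 7
Line 3: "my wine remembers alone": 1+1+3+2 = 7
Total: 4 + 7 + 7 = 18

18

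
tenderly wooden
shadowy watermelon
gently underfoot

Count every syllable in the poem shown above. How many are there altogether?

Line 1: tenderly(3) + wooden(2) = 5
Line 2: shadowy(3) + watermelon(4) = 7
Line 3: gently(2) + underfoot(3) = 5
Total: 5 + 7 + 5 = 17

17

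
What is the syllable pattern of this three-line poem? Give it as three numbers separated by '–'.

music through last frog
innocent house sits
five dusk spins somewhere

5–5–5

Line 1: "music through last frog": 2+1+1+1 = 5
Line 2: "innocent house sits": 3+1+1 = 5
Line 3: "five dusk spins somewhere": 1+1+1+2 = 5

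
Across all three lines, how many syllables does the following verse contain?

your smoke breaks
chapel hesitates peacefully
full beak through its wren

16

Line 1: your (1), smoke (1), breaks (1) → 3
Line 2: chapel (2), hesitates (3), peacefully (3) → 8
Line 3: full (1), beak (1), through (1), its (1), wren (1) → 5
Total: 3 + 8 + 5 = 16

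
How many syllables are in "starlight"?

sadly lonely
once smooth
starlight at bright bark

2

"starlight" has 2 syllables.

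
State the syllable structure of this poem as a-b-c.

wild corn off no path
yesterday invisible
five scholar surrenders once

Line 1: "wild corn off no path": 1+1+1+1+1 = 5
Line 2: "yesterday invisible": 3+4 = 7
Line 3: "five scholar surrenders once": 1+2+3+1 = 7

5-7-7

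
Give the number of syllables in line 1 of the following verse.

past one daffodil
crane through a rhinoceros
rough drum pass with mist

5

Line 1: past(1) + one(1) + daffodil(3) = 5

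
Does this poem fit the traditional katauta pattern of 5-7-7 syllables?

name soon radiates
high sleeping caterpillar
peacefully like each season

Yes

Line 1: name (1), soon (1), radiates (3) → 5 ✓
Line 2: high (1), sleeping (2), caterpillar (4) → 7 ✓
Line 3: peacefully (3), like (1), each (1), season (2) → 7 ✓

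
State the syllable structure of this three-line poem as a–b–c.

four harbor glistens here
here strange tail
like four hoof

Line 1: four (1), harbor (2), glistens (2), here (1) → 6
Line 2: here (1), strange (1), tail (1) → 3
Line 3: like (1), four (1), hoof (1) → 3

6–3–3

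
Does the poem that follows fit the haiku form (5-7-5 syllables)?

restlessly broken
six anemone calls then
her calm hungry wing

Yes

Line 1: "restlessly broken": 3+2 = 5 ✓
Line 2: "six anemone calls then": 1+4+1+1 = 7 ✓
Line 3: "her calm hungry wing": 1+1+2+1 = 5 ✓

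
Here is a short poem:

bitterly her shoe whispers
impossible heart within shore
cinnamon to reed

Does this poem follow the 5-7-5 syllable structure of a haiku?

Line 1: bitterly(3) + her(1) + shoe(1) + whispers(2) = 7 (expected 5)
Line 2: impossible(4) + heart(1) + within(2) + shore(1) = 8 (expected 7)
Line 3: cinnamon(3) + to(1) + reed(1) = 5 ✓

No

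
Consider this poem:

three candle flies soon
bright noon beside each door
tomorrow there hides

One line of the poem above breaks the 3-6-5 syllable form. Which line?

Line 1

Line 1: three (1), candle (2), flies (1), soon (1) → 5 (expected 3)
Line 2: bright (1), noon (1), beside (2), each (1), door (1) → 6 ✓
Line 3: tomorrow (3), there (1), hides (1) → 5 ✓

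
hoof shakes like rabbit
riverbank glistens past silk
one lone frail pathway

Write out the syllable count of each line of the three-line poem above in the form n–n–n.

Line 1: hoof (1), shakes (1), like (1), rabbit (2) → 5
Line 2: riverbank (3), glistens (2), past (1), silk (1) → 7
Line 3: one (1), lone (1), frail (1), pathway (2) → 5

5–7–5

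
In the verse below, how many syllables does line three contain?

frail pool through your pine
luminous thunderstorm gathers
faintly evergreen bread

6

Line three: faintly (2), evergreen (3), bread (1) → 6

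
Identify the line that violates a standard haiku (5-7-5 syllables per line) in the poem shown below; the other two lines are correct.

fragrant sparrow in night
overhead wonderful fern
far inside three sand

Line 1

Line 1: fragrant(2) + sparrow(2) + in(1) + night(1) = 6 (expected 5)
Line 2: overhead(3) + wonderful(3) + fern(1) = 7 ✓
Line 3: far(1) + inside(2) + three(1) + sand(1) = 5 ✓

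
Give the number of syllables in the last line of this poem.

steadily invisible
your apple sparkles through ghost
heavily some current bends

7

The last line: heavily(3) + some(1) + current(2) + bends(1) = 7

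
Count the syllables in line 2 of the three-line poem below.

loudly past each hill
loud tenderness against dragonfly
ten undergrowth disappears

9

Line 2: loud (1), tenderness (3), against (2), dragonfly (3) → 9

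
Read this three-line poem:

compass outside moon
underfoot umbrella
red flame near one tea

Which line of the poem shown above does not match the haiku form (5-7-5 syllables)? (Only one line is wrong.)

Line 1: compass(2) + outside(2) + moon(1) = 5 ✓
Line 2: underfoot(3) + umbrella(3) = 6 (expected 7)
Line 3: red(1) + flame(1) + near(1) + one(1) + tea(1) = 5 ✓

Line 2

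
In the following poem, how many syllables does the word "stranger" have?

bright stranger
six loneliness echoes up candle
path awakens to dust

2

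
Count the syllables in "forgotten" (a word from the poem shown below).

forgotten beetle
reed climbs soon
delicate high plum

3

"forgotten" has 3 syllables.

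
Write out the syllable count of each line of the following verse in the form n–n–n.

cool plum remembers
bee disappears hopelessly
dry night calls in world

Line 1: cool(1) + plum(1) + remembers(3) = 5
Line 2: bee(1) + disappears(3) + hopelessly(3) = 7
Line 3: dry(1) + night(1) + calls(1) + in(1) + world(1) = 5

5–7–5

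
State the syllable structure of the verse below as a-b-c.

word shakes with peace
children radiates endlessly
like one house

4-8-3

Line 1: word(1) + shakes(1) + with(1) + peace(1) = 4
Line 2: children(2) + radiates(3) + endlessly(3) = 8
Line 3: like(1) + one(1) + house(1) = 3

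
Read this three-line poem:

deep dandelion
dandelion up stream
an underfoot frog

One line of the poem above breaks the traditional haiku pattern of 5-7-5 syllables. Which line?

Line 1: deep(1) + dandelion(4) = 5 ✓
Line 2: dandelion(4) + up(1) + stream(1) = 6 (expected 7)
Line 3: an(1) + underfoot(3) + frog(1) = 5 ✓

The second line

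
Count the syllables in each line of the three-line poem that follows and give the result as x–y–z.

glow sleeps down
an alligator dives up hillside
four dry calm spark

3–9–4

Line 1: glow(1) + sleeps(1) + down(1) = 3
Line 2: an(1) + alligator(4) + dives(1) + up(1) + hillside(2) = 9
Line 3: four(1) + dry(1) + calm(1) + spark(1) = 4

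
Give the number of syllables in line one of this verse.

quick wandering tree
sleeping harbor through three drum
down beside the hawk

Line one: "quick wandering tree": 1+3+1 = 5

5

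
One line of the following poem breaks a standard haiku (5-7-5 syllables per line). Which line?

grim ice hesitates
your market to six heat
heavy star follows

Line 2

Line 1: "grim ice hesitates": 1+1+3 = 5 ✓
Line 2: "your market to six heat": 1+2+1+1+1 = 6 (expected 7)
Line 3: "heavy star follows": 2+1+2 = 5 ✓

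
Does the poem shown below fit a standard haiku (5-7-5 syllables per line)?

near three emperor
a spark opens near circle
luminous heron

Yes

Line 1: near(1) + three(1) + emperor(3) = 5 ✓
Line 2: a(1) + spark(1) + opens(2) + near(1) + circle(2) = 7 ✓
Line 3: luminous(3) + heron(2) = 5 ✓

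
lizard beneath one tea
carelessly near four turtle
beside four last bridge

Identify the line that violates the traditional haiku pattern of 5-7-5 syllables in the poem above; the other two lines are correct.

Line 1

Line 1: "lizard beneath one tea": 2+2+1+1 = 6 (expected 5)
Line 2: "carelessly near four turtle": 3+1+1+2 = 7 ✓
Line 3: "beside four last bridge": 2+1+1+1 = 5 ✓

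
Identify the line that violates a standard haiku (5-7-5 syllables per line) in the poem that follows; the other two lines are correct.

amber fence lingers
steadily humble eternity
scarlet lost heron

The second line

Line 1: amber (2), fence (1), lingers (2) → 5 ✓
Line 2: steadily (3), humble (2), eternity (4) → 9 (expected 7)
Line 3: scarlet (2), lost (1), heron (2) → 5 ✓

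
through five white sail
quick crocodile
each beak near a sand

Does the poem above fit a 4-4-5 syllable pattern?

Line 1: through (1), five (1), white (1), sail (1) → 4 ✓
Line 2: quick (1), crocodile (3) → 4 ✓
Line 3: each (1), beak (1), near (1), a (1), sand (1) → 5 ✓

Yes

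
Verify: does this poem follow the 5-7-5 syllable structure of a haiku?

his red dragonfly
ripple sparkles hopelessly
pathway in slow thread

Line 1: his(1) + red(1) + dragonfly(3) = 5 ✓
Line 2: ripple(2) + sparkles(2) + hopelessly(3) = 7 ✓
Line 3: pathway(2) + in(1) + slow(1) + thread(1) = 5 ✓

Yes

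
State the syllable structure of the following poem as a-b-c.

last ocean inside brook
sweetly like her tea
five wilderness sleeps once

6-5-6

Line 1: last (1), ocean (2), inside (2), brook (1) → 6
Line 2: sweetly (2), like (1), her (1), tea (1) → 5
Line 3: five (1), wilderness (3), sleeps (1), once (1) → 6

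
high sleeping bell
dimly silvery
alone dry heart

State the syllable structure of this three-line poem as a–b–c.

4–5–4

Line 1: high (1), sleeping (2), bell (1) → 4
Line 2: dimly (2), silvery (3) → 5
Line 3: alone (2), dry (1), heart (1) → 4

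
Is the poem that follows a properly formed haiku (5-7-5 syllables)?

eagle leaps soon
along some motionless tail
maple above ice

No

Line 1: "eagle leaps soon": 2+1+1 = 4 (expected 5)
Line 2: "along some motionless tail": 2+1+3+1 = 7 ✓
Line 3: "maple above ice": 2+2+1 = 5 ✓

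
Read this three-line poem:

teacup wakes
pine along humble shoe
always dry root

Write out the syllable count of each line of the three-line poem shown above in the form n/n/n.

Line 1: "teacup wakes": 2+1 = 3
Line 2: "pine along humble shoe": 1+2+2+1 = 6
Line 3: "always dry root": 2+1+1 = 4

3/6/4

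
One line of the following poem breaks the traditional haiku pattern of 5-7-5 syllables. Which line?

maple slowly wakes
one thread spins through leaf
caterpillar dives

The second line

Line 1: "maple slowly wakes": 2+2+1 = 5 ✓
Line 2: "one thread spins through leaf": 1+1+1+1+1 = 5 (expected 7)
Line 3: "caterpillar dives": 4+1 = 5 ✓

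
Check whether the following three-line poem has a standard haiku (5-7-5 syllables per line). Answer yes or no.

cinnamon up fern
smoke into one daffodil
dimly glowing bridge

Line 1: cinnamon (3), up (1), fern (1) → 5 ✓
Line 2: smoke (1), into (2), one (1), daffodil (3) → 7 ✓
Line 3: dimly (2), glowing (2), bridge (1) → 5 ✓

Yes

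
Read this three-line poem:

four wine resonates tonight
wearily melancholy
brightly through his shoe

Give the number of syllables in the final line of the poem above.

5

The final line: brightly (2), through (1), his (1), shoe (1) → 5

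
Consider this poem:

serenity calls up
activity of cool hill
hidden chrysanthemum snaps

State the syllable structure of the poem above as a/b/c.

6/7/7

Line 1: "serenity calls up": 4+1+1 = 6
Line 2: "activity of cool hill": 4+1+1+1 = 7
Line 3: "hidden chrysanthemum snaps": 2+4+1 = 7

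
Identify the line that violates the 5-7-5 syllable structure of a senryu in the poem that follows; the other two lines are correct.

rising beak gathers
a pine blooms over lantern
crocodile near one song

Line 1: rising (2), beak (1), gathers (2) → 5 ✓
Line 2: a (1), pine (1), blooms (1), over (2), lantern (2) → 7 ✓
Line 3: crocodile (3), near (1), one (1), song (1) → 6 (expected 5)

The third line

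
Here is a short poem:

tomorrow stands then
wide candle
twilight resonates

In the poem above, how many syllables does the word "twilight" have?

2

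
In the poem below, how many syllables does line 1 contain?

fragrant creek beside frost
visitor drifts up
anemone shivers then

Line 1: "fragrant creek beside frost": 2+1+2+1 = 6

6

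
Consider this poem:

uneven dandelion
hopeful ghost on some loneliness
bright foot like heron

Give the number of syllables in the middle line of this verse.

8

The middle line: "hopeful ghost on some loneliness": 2+1+1+1+3 = 8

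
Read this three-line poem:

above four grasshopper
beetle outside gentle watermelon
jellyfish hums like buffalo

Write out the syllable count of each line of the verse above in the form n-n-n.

6-10-8

Line 1: above(2) + four(1) + grasshopper(3) = 6
Line 2: beetle(2) + outside(2) + gentle(2) + watermelon(4) = 10
Line 3: jellyfish(3) + hums(1) + like(1) + buffalo(3) = 8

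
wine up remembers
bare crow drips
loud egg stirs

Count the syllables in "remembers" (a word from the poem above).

3

"remembers" has 3 syllables.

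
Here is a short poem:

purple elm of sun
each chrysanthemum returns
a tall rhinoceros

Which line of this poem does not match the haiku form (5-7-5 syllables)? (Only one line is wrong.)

The third line

Line 1: purple(2) + elm(1) + of(1) + sun(1) = 5 ✓
Line 2: each(1) + chrysanthemum(4) + returns(2) = 7 ✓
Line 3: a(1) + tall(1) + rhinoceros(4) = 6 (expected 5)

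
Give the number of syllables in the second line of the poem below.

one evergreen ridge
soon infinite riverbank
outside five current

7

The second line: soon (1), infinite (3), riverbank (3) → 7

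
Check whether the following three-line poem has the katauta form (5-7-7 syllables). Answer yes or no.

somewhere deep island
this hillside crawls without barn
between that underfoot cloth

Yes

Line 1: "somewhere deep island": 2+1+2 = 5 ✓
Line 2: "this hillside crawls without barn": 1+2+1+2+1 = 7 ✓
Line 3: "between that underfoot cloth": 2+1+3+1 = 7 ✓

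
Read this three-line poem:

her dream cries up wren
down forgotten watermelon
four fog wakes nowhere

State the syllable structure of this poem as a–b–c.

5–8–5

Line 1: her (1), dream (1), cries (1), up (1), wren (1) → 5
Line 2: down (1), forgotten (3), watermelon (4) → 8
Line 3: four (1), fog (1), wakes (1), nowhere (2) → 5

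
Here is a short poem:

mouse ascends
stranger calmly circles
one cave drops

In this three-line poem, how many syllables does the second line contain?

6

The second line: "stranger calmly circles": 2+2+2 = 6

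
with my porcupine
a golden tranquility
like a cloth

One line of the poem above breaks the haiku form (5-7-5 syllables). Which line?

The third line

Line 1: "with my porcupine": 1+1+3 = 5 ✓
Line 2: "a golden tranquility": 1+2+4 = 7 ✓
Line 3: "like a cloth": 1+1+1 = 3 (expected 5)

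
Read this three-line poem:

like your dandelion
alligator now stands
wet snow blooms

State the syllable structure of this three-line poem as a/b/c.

Line 1: like(1) + your(1) + dandelion(4) = 6
Line 2: alligator(4) + now(1) + stands(1) = 6
Line 3: wet(1) + snow(1) + blooms(1) = 3

6/6/3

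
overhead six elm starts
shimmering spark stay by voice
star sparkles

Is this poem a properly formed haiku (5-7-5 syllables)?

No

Line 1: "overhead six elm starts": 3+1+1+1 = 6 (expected 5)
Line 2: "shimmering spark stay by voice": 3+1+1+1+1 = 7 ✓
Line 3: "star sparkles": 1+2 = 3 (expected 5)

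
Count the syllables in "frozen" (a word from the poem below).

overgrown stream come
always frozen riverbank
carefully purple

2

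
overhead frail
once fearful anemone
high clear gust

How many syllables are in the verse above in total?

14

Line 1: overhead (3), frail (1) → 4
Line 2: once (1), fearful (2), anemone (4) → 7
Line 3: high (1), clear (1), gust (1) → 3
Total: 4 + 7 + 3 = 14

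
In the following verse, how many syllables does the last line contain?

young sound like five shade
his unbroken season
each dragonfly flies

5

The last line: each(1) + dragonfly(3) + flies(1) = 5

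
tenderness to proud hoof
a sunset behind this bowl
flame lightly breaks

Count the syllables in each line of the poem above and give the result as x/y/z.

6/7/4

Line 1: tenderness(3) + to(1) + proud(1) + hoof(1) = 6
Line 2: a(1) + sunset(2) + behind(2) + this(1) + bowl(1) = 7
Line 3: flame(1) + lightly(2) + breaks(1) = 4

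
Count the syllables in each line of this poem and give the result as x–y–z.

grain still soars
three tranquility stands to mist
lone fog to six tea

3–8–5

Line 1: grain (1), still (1), soars (1) → 3
Line 2: three (1), tranquility (4), stands (1), to (1), mist (1) → 8
Line 3: lone (1), fog (1), to (1), six (1), tea (1) → 5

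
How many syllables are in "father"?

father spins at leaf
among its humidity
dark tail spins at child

"father" has 2 syllables.

2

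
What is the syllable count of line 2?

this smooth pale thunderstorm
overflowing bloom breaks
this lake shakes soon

Line 2: overflowing (4), bloom (1), breaks (1) → 6

6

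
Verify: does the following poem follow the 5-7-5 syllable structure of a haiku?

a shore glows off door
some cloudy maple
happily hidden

No

Line 1: a (1), shore (1), glows (1), off (1), door (1) → 5 ✓
Line 2: some (1), cloudy (2), maple (2) → 5 (expected 7)
Line 3: happily (3), hidden (2) → 5 ✓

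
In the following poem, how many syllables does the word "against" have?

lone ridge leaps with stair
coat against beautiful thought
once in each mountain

"against" has 2 syllables.

2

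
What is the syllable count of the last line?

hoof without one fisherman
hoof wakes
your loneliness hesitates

7

The last line: "your loneliness hesitates": 1+3+3 = 7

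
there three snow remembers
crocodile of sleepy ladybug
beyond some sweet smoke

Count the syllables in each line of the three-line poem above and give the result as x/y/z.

Line 1: "there three snow remembers": 1+1+1+3 = 6
Line 2: "crocodile of sleepy ladybug": 3+1+2+3 = 9
Line 3: "beyond some sweet smoke": 2+1+1+1 = 5

6/9/5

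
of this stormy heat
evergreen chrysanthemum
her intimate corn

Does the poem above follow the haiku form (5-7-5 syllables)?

Line 1: "of this stormy heat": 1+1+2+1 = 5 ✓
Line 2: "evergreen chrysanthemum": 3+4 = 7 ✓
Line 3: "her intimate corn": 1+3+1 = 5 ✓

Yes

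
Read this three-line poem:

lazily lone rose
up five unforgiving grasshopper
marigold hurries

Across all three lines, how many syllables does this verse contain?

19

Line 1: lazily (3), lone (1), rose (1) → 5
Line 2: up (1), five (1), unforgiving (4), grasshopper (3) → 9
Line 3: marigold (3), hurries (2) → 5
Total: 5 + 9 + 5 = 19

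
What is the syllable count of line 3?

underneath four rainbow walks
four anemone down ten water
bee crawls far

3

Line 3: bee (1), crawls (1), far (1) → 3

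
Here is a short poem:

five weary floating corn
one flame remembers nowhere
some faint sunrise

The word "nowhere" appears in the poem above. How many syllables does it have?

"nowhere" has 2 syllables.

2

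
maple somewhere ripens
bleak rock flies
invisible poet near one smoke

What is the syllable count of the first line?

The first line: maple (2), somewhere (2), ripens (2) → 6

6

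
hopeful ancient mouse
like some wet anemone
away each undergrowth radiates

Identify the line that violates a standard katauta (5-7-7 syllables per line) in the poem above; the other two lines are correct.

Line 1: "hopeful ancient mouse": 2+2+1 = 5 ✓
Line 2: "like some wet anemone": 1+1+1+4 = 7 ✓
Line 3: "away each undergrowth radiates": 2+1+3+3 = 9 (expected 7)

The third line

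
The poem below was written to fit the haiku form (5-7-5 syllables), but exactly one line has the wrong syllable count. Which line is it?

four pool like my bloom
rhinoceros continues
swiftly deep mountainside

Line 1: "four pool like my bloom": 1+1+1+1+1 = 5 ✓
Line 2: "rhinoceros continues": 4+3 = 7 ✓
Line 3: "swiftly deep mountainside": 2+1+3 = 6 (expected 5)

Line 3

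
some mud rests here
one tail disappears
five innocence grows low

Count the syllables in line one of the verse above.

Line one: some(1) + mud(1) + rests(1) + here(1) = 4

4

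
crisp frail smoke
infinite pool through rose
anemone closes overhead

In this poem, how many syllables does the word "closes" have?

"closes" has 2 syllables.

2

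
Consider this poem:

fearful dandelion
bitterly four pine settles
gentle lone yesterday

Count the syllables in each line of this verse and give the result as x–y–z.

6–7–6

Line 1: fearful(2) + dandelion(4) = 6
Line 2: bitterly(3) + four(1) + pine(1) + settles(2) = 7
Line 3: gentle(2) + lone(1) + yesterday(3) = 6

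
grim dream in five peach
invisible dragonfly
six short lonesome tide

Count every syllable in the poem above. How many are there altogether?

Line 1: grim(1) + dream(1) + in(1) + five(1) + peach(1) = 5
Line 2: invisible(4) + dragonfly(3) = 7
Line 3: six(1) + short(1) + lonesome(2) + tide(1) = 5
Total: 5 + 7 + 5 = 17

17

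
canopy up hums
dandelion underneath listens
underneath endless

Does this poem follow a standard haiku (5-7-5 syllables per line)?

Line 1: canopy (3), up (1), hums (1) → 5 ✓
Line 2: dandelion (4), underneath (3), listens (2) → 9 (expected 7)
Line 3: underneath (3), endless (2) → 5 ✓

No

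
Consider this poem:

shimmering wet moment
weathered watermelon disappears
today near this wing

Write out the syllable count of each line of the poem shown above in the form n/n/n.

6/9/5

Line 1: shimmering(3) + wet(1) + moment(2) = 6
Line 2: weathered(2) + watermelon(4) + disappears(3) = 9
Line 3: today(2) + near(1) + this(1) + wing(1) = 5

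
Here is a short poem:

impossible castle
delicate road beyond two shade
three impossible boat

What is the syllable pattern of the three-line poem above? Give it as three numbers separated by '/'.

Line 1: impossible (4), castle (2) → 6
Line 2: delicate (3), road (1), beyond (2), two (1), shade (1) → 8
Line 3: three (1), impossible (4), boat (1) → 6

6/8/6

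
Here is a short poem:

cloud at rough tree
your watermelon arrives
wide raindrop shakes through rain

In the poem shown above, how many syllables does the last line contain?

6

The last line: wide(1) + raindrop(2) + shakes(1) + through(1) + rain(1) = 6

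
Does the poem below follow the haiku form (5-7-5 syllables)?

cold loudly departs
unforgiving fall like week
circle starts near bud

Line 1: cold(1) + loudly(2) + departs(2) = 5 ✓
Line 2: unforgiving(4) + fall(1) + like(1) + week(1) = 7 ✓
Line 3: circle(2) + starts(1) + near(1) + bud(1) = 5 ✓

Yes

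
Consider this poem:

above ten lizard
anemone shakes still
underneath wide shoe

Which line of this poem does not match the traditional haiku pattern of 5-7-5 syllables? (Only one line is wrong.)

Line 1: above(2) + ten(1) + lizard(2) = 5 ✓
Line 2: anemone(4) + shakes(1) + still(1) = 6 (expected 7)
Line 3: underneath(3) + wide(1) + shoe(1) = 5 ✓

Line 2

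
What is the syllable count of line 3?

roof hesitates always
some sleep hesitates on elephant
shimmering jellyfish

Line 3: "shimmering jellyfish": 3+3 = 6

6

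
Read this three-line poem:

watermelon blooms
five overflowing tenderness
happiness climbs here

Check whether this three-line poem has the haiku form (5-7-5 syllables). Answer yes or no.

No

Line 1: watermelon (4), blooms (1) → 5 ✓
Line 2: five (1), overflowing (4), tenderness (3) → 8 (expected 7)
Line 3: happiness (3), climbs (1), here (1) → 5 ✓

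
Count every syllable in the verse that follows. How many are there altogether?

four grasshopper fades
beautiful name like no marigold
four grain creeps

Line 1: four (1), grasshopper (3), fades (1) → 5
Line 2: beautiful (3), name (1), like (1), no (1), marigold (3) → 9
Line 3: four (1), grain (1), creeps (1) → 3
Total: 5 + 9 + 3 = 17

17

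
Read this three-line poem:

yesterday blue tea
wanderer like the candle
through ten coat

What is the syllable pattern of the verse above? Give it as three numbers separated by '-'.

Line 1: yesterday(3) + blue(1) + tea(1) = 5
Line 2: wanderer(3) + like(1) + the(1) + candle(2) = 7
Line 3: through(1) + ten(1) + coat(1) = 3

5-7-3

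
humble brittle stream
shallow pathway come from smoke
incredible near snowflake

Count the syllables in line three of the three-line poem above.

Line three: incredible (4), near (1), snowflake (2) → 7

7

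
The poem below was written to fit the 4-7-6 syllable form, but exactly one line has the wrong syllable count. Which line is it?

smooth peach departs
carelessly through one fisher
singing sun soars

The third line

Line 1: "smooth peach departs": 1+1+2 = 4 ✓
Line 2: "carelessly through one fisher": 3+1+1+2 = 7 ✓
Line 3: "singing sun soars": 2+1+1 = 4 (expected 6)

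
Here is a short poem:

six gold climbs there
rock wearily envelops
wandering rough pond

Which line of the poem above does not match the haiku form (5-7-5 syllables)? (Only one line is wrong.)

Line 1: six (1), gold (1), climbs (1), there (1) → 4 (expected 5)
Line 2: rock (1), wearily (3), envelops (3) → 7 ✓
Line 3: wandering (3), rough (1), pond (1) → 5 ✓

Line 1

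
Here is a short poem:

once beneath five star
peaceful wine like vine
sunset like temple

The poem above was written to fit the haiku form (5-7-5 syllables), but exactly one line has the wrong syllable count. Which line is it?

The second line

Line 1: once(1) + beneath(2) + five(1) + star(1) = 5 ✓
Line 2: peaceful(2) + wine(1) + like(1) + vine(1) = 5 (expected 7)
Line 3: sunset(2) + like(1) + temple(2) = 5 ✓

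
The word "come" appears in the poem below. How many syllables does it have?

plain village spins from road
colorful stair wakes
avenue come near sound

1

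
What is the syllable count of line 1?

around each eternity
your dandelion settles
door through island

Line 1: around(2) + each(1) + eternity(4) = 7

7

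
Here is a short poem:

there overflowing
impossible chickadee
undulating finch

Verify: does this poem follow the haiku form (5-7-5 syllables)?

Yes

Line 1: there(1) + overflowing(4) = 5 ✓
Line 2: impossible(4) + chickadee(3) = 7 ✓
Line 3: undulating(4) + finch(1) = 5 ✓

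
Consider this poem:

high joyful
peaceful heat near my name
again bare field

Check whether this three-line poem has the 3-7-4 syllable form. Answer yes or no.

Line 1: high (1), joyful (2) → 3 ✓
Line 2: peaceful (2), heat (1), near (1), my (1), name (1) → 6 (expected 7)
Line 3: again (2), bare (1), field (1) → 4 ✓

No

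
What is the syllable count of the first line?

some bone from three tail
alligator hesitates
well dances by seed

5

The first line: some (1), bone (1), from (1), three (1), tail (1) → 5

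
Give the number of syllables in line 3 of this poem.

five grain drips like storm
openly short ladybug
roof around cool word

5

Line 3: roof(1) + around(2) + cool(1) + word(1) = 5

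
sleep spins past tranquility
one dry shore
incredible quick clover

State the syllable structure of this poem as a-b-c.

7-3-7

Line 1: sleep (1), spins (1), past (1), tranquility (4) → 7
Line 2: one (1), dry (1), shore (1) → 3
Line 3: incredible (4), quick (1), clover (2) → 7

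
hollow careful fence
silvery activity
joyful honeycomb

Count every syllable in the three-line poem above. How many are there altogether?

17

Line 1: hollow(2) + careful(2) + fence(1) = 5
Line 2: silvery(3) + activity(4) = 7
Line 3: joyful(2) + honeycomb(3) = 5
Total: 5 + 7 + 5 = 17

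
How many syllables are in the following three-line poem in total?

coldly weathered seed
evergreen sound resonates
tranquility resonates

Line 1: coldly (2), weathered (2), seed (1) → 5
Line 2: evergreen (3), sound (1), resonates (3) → 7
Line 3: tranquility (4), resonates (3) → 7
Total: 5 + 7 + 7 = 19

19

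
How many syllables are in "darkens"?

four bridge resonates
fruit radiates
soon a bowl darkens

2

"darkens" has 2 syllables.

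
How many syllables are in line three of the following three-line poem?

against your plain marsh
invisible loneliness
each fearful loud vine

5

Line three: each(1) + fearful(2) + loud(1) + vine(1) = 5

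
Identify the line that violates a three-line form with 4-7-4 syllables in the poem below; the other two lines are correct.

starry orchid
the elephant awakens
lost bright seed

Line 3

Line 1: starry(2) + orchid(2) = 4 ✓
Line 2: the(1) + elephant(3) + awakens(3) = 7 ✓
Line 3: lost(1) + bright(1) + seed(1) = 3 (expected 4)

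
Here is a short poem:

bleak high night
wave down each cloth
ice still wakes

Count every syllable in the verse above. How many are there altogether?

Line 1: "bleak high night": 1+1+1 = 3
Line 2: "wave down each cloth": 1+1+1+1 = 4
Line 3: "ice still wakes": 1+1+1 = 3
Total: 3 + 4 + 3 = 10

10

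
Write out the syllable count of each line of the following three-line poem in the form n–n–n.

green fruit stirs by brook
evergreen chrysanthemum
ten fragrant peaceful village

5–7–7

Line 1: green(1) + fruit(1) + stirs(1) + by(1) + brook(1) = 5
Line 2: evergreen(3) + chrysanthemum(4) = 7
Line 3: ten(1) + fragrant(2) + peaceful(2) + village(2) = 7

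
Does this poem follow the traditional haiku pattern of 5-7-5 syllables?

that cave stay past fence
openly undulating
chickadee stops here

Line 1: that (1), cave (1), stay (1), past (1), fence (1) → 5 ✓
Line 2: openly (3), undulating (4) → 7 ✓
Line 3: chickadee (3), stops (1), here (1) → 5 ✓

Yes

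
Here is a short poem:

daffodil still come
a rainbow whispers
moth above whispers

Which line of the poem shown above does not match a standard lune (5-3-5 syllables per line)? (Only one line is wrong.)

The second line

Line 1: "daffodil still come": 3+1+1 = 5 ✓
Line 2: "a rainbow whispers": 1+2+2 = 5 (expected 3)
Line 3: "moth above whispers": 1+2+2 = 5 ✓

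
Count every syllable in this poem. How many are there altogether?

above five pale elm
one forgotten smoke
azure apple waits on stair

Line 1: above (2), five (1), pale (1), elm (1) → 5
Line 2: one (1), forgotten (3), smoke (1) → 5
Line 3: azure (2), apple (2), waits (1), on (1), stair (1) → 7
Total: 5 + 5 + 7 = 17

17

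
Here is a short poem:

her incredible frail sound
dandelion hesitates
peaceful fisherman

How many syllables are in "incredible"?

"incredible" has 4 syllables.

4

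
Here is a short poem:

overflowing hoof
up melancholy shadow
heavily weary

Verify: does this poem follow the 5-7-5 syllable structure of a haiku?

Yes

Line 1: overflowing (4), hoof (1) → 5 ✓
Line 2: up (1), melancholy (4), shadow (2) → 7 ✓
Line 3: heavily (3), weary (2) → 5 ✓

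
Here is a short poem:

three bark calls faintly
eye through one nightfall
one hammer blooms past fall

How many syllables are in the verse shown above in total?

Line 1: "three bark calls faintly": 1+1+1+2 = 5
Line 2: "eye through one nightfall": 1+1+1+2 = 5
Line 3: "one hammer blooms past fall": 1+2+1+1+1 = 6
Total: 5 + 5 + 6 = 16

16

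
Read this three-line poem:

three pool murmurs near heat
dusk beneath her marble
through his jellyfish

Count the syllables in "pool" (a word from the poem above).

1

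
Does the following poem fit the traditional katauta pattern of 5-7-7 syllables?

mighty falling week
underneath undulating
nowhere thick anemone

Yes

Line 1: mighty (2), falling (2), week (1) → 5 ✓
Line 2: underneath (3), undulating (4) → 7 ✓
Line 3: nowhere (2), thick (1), anemone (4) → 7 ✓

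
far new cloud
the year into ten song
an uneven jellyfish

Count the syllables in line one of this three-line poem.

3

Line one: far (1), new (1), cloud (1) → 3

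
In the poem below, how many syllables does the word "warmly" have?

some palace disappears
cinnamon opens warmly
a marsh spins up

2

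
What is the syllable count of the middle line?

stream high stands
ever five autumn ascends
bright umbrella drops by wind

7

The middle line: ever (2), five (1), autumn (2), ascends (2) → 7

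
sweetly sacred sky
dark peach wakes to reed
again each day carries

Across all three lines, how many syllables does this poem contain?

Line 1: sweetly(2) + sacred(2) + sky(1) = 5
Line 2: dark(1) + peach(1) + wakes(1) + to(1) + reed(1) = 5
Line 3: again(2) + each(1) + day(1) + carries(2) = 6
Total: 5 + 5 + 6 = 16

16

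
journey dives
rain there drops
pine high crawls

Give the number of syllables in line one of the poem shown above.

Line one: "journey dives": 2+1 = 3

3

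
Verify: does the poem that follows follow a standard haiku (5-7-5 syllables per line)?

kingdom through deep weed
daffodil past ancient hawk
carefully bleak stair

Yes

Line 1: kingdom (2), through (1), deep (1), weed (1) → 5 ✓
Line 2: daffodil (3), past (1), ancient (2), hawk (1) → 7 ✓
Line 3: carefully (3), bleak (1), stair (1) → 5 ✓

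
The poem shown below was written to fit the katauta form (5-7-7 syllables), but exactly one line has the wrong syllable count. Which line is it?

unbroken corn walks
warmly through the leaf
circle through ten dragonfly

Line 1: unbroken (3), corn (1), walks (1) → 5 ✓
Line 2: warmly (2), through (1), the (1), leaf (1) → 5 (expected 7)
Line 3: circle (2), through (1), ten (1), dragonfly (3) → 7 ✓

Line 2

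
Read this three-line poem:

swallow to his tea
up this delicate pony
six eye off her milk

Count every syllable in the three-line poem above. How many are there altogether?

Line 1: "swallow to his tea": 2+1+1+1 = 5
Line 2: "up this delicate pony": 1+1+3+2 = 7
Line 3: "six eye off her milk": 1+1+1+1+1 = 5
Total: 5 + 7 + 5 = 17

17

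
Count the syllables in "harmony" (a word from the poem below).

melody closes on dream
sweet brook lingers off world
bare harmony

3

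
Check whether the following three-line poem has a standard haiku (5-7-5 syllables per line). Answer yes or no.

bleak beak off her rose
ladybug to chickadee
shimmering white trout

Line 1: bleak (1), beak (1), off (1), her (1), rose (1) → 5 ✓
Line 2: ladybug (3), to (1), chickadee (3) → 7 ✓
Line 3: shimmering (3), white (1), trout (1) → 5 ✓

Yes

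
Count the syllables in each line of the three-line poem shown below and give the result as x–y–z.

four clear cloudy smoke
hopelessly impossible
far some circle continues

5–7–7

Line 1: "four clear cloudy smoke": 1+1+2+1 = 5
Line 2: "hopelessly impossible": 3+4 = 7
Line 3: "far some circle continues": 1+1+2+3 = 7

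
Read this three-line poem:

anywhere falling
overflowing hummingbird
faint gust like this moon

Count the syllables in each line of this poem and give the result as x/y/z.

Line 1: anywhere(3) + falling(2) = 5
Line 2: overflowing(4) + hummingbird(3) = 7
Line 3: faint(1) + gust(1) + like(1) + this(1) + moon(1) = 5

5/7/5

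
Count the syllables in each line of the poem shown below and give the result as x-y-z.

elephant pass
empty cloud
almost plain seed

4-3-4

Line 1: elephant (3), pass (1) → 4
Line 2: empty (2), cloud (1) → 3
Line 3: almost (2), plain (1), seed (1) → 4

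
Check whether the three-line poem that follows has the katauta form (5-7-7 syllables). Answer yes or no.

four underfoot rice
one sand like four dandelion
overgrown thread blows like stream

No

Line 1: four(1) + underfoot(3) + rice(1) = 5 ✓
Line 2: one(1) + sand(1) + like(1) + four(1) + dandelion(4) = 8 (expected 7)
Line 3: overgrown(3) + thread(1) + blows(1) + like(1) + stream(1) = 7 ✓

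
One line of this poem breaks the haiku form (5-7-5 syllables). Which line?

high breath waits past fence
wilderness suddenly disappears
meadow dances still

Line 1: high (1), breath (1), waits (1), past (1), fence (1) → 5 ✓
Line 2: wilderness (3), suddenly (3), disappears (3) → 9 (expected 7)
Line 3: meadow (2), dances (2), still (1) → 5 ✓

Line 2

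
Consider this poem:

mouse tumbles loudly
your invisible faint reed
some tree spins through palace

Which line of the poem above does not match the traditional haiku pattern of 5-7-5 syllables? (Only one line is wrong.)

Line 3

Line 1: mouse(1) + tumbles(2) + loudly(2) = 5 ✓
Line 2: your(1) + invisible(4) + faint(1) + reed(1) = 7 ✓
Line 3: some(1) + tree(1) + spins(1) + through(1) + palace(2) = 6 (expected 5)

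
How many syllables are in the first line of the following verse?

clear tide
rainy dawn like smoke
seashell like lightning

The first line: clear (1), tide (1) → 2

2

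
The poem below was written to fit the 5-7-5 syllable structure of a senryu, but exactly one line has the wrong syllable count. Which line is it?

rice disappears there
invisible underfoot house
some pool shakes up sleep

Line 1: rice (1), disappears (3), there (1) → 5 ✓
Line 2: invisible (4), underfoot (3), house (1) → 8 (expected 7)
Line 3: some (1), pool (1), shakes (1), up (1), sleep (1) → 5 ✓

Line 2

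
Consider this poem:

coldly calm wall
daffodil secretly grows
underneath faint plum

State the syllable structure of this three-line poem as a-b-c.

4-7-5

Line 1: coldly(2) + calm(1) + wall(1) = 4
Line 2: daffodil(3) + secretly(3) + grows(1) = 7
Line 3: underneath(3) + faint(1) + plum(1) = 5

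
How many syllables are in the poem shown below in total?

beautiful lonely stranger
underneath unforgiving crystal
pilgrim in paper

Line 1: beautiful (3), lonely (2), stranger (2) → 7
Line 2: underneath (3), unforgiving (4), crystal (2) → 9
Line 3: pilgrim (2), in (1), paper (2) → 5
Total: 7 + 9 + 5 = 21

21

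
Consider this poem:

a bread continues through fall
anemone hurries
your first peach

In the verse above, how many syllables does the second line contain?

6

The second line: anemone(4) + hurries(2) = 6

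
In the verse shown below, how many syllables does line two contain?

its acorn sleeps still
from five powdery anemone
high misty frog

Line two: from (1), five (1), powdery (3), anemone (4) → 9

9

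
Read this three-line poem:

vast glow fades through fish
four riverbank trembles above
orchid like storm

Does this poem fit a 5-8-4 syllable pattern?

Yes

Line 1: vast(1) + glow(1) + fades(1) + through(1) + fish(1) = 5 ✓
Line 2: four(1) + riverbank(3) + trembles(2) + above(2) = 8 ✓
Line 3: orchid(2) + like(1) + storm(1) = 4 ✓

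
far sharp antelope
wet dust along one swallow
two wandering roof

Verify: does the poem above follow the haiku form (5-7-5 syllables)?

Yes

Line 1: far (1), sharp (1), antelope (3) → 5 ✓
Line 2: wet (1), dust (1), along (2), one (1), swallow (2) → 7 ✓
Line 3: two (1), wandering (3), roof (1) → 5 ✓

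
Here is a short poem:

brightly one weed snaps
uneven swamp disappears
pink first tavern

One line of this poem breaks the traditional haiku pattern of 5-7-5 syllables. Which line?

Line 1: "brightly one weed snaps": 2+1+1+1 = 5 ✓
Line 2: "uneven swamp disappears": 3+1+3 = 7 ✓
Line 3: "pink first tavern": 1+1+2 = 4 (expected 5)

Line 3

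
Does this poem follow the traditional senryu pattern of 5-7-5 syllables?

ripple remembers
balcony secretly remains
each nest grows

No

Line 1: ripple(2) + remembers(3) = 5 ✓
Line 2: balcony(3) + secretly(3) + remains(2) = 8 (expected 7)
Line 3: each(1) + nest(1) + grows(1) = 3 (expected 5)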